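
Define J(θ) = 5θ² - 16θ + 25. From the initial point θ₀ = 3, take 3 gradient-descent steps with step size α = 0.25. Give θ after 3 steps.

-3.125

J′(θ) = 10θ - 16
Step 1: J′(3) = 14; θ₁ = 3 − 0.25·14 = -0.5
Step 2: J′(-0.5) = -21; θ₂ = -0.5 − 0.25·(-21) = 4.75
Step 3: J′(4.75) = 31.5; θ₃ = 4.75 − 0.25·31.5 = -3.125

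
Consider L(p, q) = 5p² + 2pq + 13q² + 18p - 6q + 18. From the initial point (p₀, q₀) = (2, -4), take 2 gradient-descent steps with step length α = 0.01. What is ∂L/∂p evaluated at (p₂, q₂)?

27.7888

∇L = (10p + 2q + 18, 2p + 26q - 6)
Step 1: at (2, -4), ∇L = (30, -106) → (2, -4) − 0.01·(30, -106) = (1.7, -2.94)
Step 2: at (1.7, -2.94), ∇L = (29.12, -79.04) → (1.7, -2.94) − 0.01·(29.12, -79.04) = (1.4088, -2.1496)
∂L/∂p at (1.4088, -2.1496) = 27.7888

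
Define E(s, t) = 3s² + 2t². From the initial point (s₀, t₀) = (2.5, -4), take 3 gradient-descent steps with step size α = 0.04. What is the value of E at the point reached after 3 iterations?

∇E = (6s, 4t)
(s₁, t₁) = (2.5, -4) − 0.04·(15, -16) = (1.9, -3.36)
(s₂, t₂) = (1.9, -3.36) − 0.04·(11.4, -13.44) = (1.444, -2.8224)
(s₃, t₃) = (1.444, -2.8224) − 0.04·(8.664, -11.2896) = (1.09744, -2.370816)
E(1.09744, -2.370816) = 14.854660672512

14.854660672512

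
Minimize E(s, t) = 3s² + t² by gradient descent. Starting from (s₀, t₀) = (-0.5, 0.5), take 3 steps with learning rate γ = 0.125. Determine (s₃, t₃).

(-0.0078125, 0.2109375)

∇E = (6s, 2t)
Step 1: at (-0.5, 0.5), ∇E = (-3, 1) → (-0.5, 0.5) − 0.125·(-3, 1) = (-0.125, 0.375)
Step 2: at (-0.125, 0.375), ∇E = (-0.75, 0.75) → (-0.125, 0.375) − 0.125·(-0.75, 0.75) = (-0.03125, 0.28125)
Step 3: at (-0.03125, 0.28125), ∇E = (-0.1875, 0.5625) → (-0.03125, 0.28125) − 0.125·(-0.1875, 0.5625) = (-0.0078125, 0.2109375)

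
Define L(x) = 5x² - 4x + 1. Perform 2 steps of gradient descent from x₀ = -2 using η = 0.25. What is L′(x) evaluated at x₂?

L′(x) = 10x - 4
Step 1: L′(-2) = -24; x₁ = -2 − 0.25·(-24) = 4
Step 2: L′(4) = 36; x₂ = 4 − 0.25·36 = -5
L′(x) at (-5) = -54

-54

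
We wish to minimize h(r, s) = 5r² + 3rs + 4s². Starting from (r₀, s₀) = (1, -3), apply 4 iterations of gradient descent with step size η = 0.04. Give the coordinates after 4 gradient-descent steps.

∇h = (10r + 3s, 3r + 8s)
(r₁, s₁) = (1, -3) − 0.04·(1, -21) = (0.96, -2.16)
(r₂, s₂) = (0.96, -2.16) − 0.04·(3.12, -14.4) = (0.8352, -1.584)
(r₃, s₃) = (0.8352, -1.584) − 0.04·(3.6, -10.1664) = (0.6912, -1.177344)
(r₄, s₄) = (0.6912, -1.177344) − 0.04·(3.379968, -7.345152) = (0.55600128, -0.88353792)

(0.55600128, -0.88353792)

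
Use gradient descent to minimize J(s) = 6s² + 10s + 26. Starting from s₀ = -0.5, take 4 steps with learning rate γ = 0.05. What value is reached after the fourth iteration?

J′(s) = 12s + 10
s₁ = -0.5 − 0.05·4 = -0.7
s₂ = -0.7 − 0.05·1.6 = -0.78
s₃ = -0.78 − 0.05·0.64 = -0.812
s₄ = -0.812 − 0.05·0.256 = -0.8248

-0.8248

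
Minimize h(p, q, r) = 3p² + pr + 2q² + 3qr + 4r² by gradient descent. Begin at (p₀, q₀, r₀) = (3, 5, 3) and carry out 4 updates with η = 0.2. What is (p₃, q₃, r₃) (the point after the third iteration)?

(-1.056, -1.76, -4.488)

∇h = (6p + r, 4q + 3r, p + 3q + 8r)
Step 1: at (3, 5, 3), ∇h = (21, 29, 42) → (3, 5, 3) − 0.2·(21, 29, 42) = (-1.2, -0.8, -5.4)
Step 2: at (-1.2, -0.8, -5.4), ∇h = (-12.6, -19.4, -46.8) → (-1.2, -0.8, -5.4) − 0.2·(-12.6, -19.4, -46.8) = (1.32, 3.08, 3.96)
Step 3: at (1.32, 3.08, 3.96), ∇h = (11.88, 24.2, 42.24) → (1.32, 3.08, 3.96) − 0.2·(11.88, 24.2, 42.24) = (-1.056, -1.76, -4.488)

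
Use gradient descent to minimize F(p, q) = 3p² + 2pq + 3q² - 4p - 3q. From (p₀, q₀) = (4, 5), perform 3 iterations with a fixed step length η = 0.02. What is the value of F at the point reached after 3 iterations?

45.7359979264

∇F = (6p + 2q - 4, 2p + 6q - 3)
Step 1: at (4, 5), ∇F = (30, 35) → (4, 5) − 0.02·(30, 35) = (3.4, 4.3)
Step 2: at (3.4, 4.3), ∇F = (25, 29.6) → (3.4, 4.3) − 0.02·(25, 29.6) = (2.9, 3.708)
Step 3: at (2.9, 3.708), ∇F = (20.816, 25.048) → (2.9, 3.708) − 0.02·(20.816, 25.048) = (2.48368, 3.20704)
F(2.48368, 3.20704) = 45.7359979264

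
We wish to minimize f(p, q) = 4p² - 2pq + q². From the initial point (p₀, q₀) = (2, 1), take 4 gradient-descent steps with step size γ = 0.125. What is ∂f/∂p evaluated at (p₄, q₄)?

0.2890625

∇f = (8p - 2q, -2p + 2q)
Step 1: at (2, 1), ∇f = (14, -2) → (2, 1) − 0.125·(14, -2) = (0.25, 1.25)
Step 2: at (0.25, 1.25), ∇f = (-0.5, 2) → (0.25, 1.25) − 0.125·(-0.5, 2) = (0.3125, 1)
Step 3: at (0.3125, 1), ∇f = (0.5, 1.375) → (0.3125, 1) − 0.125·(0.5, 1.375) = (0.25, 0.828125)
Step 4: at (0.25, 0.828125), ∇f = (0.34375, 1.15625) → (0.25, 0.828125) − 0.125·(0.34375, 1.15625) = (0.20703125, 0.68359375)
∂f/∂p at (0.20703125, 0.68359375) = 0.2890625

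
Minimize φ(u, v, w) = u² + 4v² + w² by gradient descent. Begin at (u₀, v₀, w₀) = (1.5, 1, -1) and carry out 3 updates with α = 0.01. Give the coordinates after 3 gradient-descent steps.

∇φ = (2u, 8v, 2w)
Step 1: at (1.5, 1, -1), ∇φ = (3, 8, -2) → (1.5, 1, -1) − 0.01·(3, 8, -2) = (1.47, 0.92, -0.98)
Step 2: at (1.47, 0.92, -0.98), ∇φ = (2.94, 7.36, -1.96) → (1.47, 0.92, -0.98) − 0.01·(2.94, 7.36, -1.96) = (1.4406, 0.8464, -0.9604)
Step 3: at (1.4406, 0.8464, -0.9604), ∇φ = (2.8812, 6.7712, -1.9208) → (1.4406, 0.8464, -0.9604) − 0.01·(2.8812, 6.7712, -1.9208) = (1.411788, 0.778688, -0.941192)

(1.411788, 0.778688, -0.941192)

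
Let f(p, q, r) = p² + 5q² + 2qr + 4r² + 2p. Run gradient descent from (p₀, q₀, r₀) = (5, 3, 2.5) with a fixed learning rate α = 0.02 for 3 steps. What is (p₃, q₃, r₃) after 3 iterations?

(4.308416, 1.345792, 1.249376)

∇f = (2p + 2, 10q + 2r, 2q + 8r)
Step 1: at (5, 3, 2.5), ∇f = (12, 35, 26) → (5, 3, 2.5) − 0.02·(12, 35, 26) = (4.76, 2.3, 1.98)
Step 2: at (4.76, 2.3, 1.98), ∇f = (11.52, 26.96, 20.44) → (4.76, 2.3, 1.98) − 0.02·(11.52, 26.96, 20.44) = (4.5296, 1.7608, 1.5712)
Step 3: at (4.5296, 1.7608, 1.5712), ∇f = (11.0592, 20.7504, 16.0912) → (4.5296, 1.7608, 1.5712) − 0.02·(11.0592, 20.7504, 16.0912) = (4.308416, 1.345792, 1.249376)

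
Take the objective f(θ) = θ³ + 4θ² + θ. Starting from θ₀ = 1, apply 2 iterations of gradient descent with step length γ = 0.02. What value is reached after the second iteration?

0.583744

f′(θ) = 3θ² + 8θ + 1
Step 1: f′(1) = 12; θ₁ = 1 − 0.02·12 = 0.76
Step 2: f′(0.76) = 8.8128; θ₂ = 0.76 − 0.02·8.8128 = 0.583744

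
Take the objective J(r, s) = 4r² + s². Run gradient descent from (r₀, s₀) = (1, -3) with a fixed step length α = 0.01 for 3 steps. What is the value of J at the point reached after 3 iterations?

∇J = (8r, 2s)
(r₁, s₁) = (1, -3) − 0.01·(8, -6) = (0.92, -2.94)
(r₂, s₂) = (0.92, -2.94) − 0.01·(7.36, -5.88) = (0.8464, -2.8812)
(r₃, s₃) = (0.8464, -2.8812) − 0.01·(6.7712, -5.7624) = (0.778688, -2.823576)
J(0.778688, -2.823576) = 10.398001433152

10.398001433152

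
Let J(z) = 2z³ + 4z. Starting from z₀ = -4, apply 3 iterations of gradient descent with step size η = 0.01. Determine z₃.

J′(z) = 6z² + 4
z₁ = -4 − 0.01·100 = -5
z₂ = -5 − 0.01·154 = -6.54
z₃ = -6.54 − 0.01·260.6296 = -9.146296

-9.146296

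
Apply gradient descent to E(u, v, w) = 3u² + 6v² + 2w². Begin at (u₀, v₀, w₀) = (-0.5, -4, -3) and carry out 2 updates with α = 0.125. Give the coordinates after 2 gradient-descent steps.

(-0.03125, -1, -0.75)

∇E = (6u, 12v, 4w)
Step 1: at (-0.5, -4, -3), ∇E = (-3, -48, -12) → (-0.5, -4, -3) − 0.125·(-3, -48, -12) = (-0.125, 2, -1.5)
Step 2: at (-0.125, 2, -1.5), ∇E = (-0.75, 24, -6) → (-0.125, 2, -1.5) − 0.125·(-0.75, 24, -6) = (-0.03125, -1, -0.75)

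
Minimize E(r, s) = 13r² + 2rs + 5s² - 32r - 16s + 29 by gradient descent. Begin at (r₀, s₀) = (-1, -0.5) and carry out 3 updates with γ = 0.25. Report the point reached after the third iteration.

∇E = (26r + 2s - 32, 2r + 10s - 16)
(r₁, s₁) = (-1, -0.5) − 0.25·(-59, -23) = (13.75, 5.25)
(r₂, s₂) = (13.75, 5.25) − 0.25·(336, 64) = (-70.25, -10.75)
(r₃, s₃) = (-70.25, -10.75) − 0.25·(-1880, -264) = (399.75, 55.25)

(399.75, 55.25)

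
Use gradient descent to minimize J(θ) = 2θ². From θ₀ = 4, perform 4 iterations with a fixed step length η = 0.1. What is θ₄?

J′(θ) = 4θ
θ₁ = 4 − 0.1·16 = 2.4
θ₂ = 2.4 − 0.1·9.6 = 1.44
θ₃ = 1.44 − 0.1·5.76 = 0.864
θ₄ = 0.864 − 0.1·3.456 = 0.5184

0.5184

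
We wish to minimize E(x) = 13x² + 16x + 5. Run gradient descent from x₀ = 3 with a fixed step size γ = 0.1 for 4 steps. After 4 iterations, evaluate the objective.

E′(x) = 26x + 16
x₁ = 3 − 0.1·94 = -6.4
x₂ = -6.4 − 0.1·(-150.4) = 8.64
x₃ = 8.64 − 0.1·240.64 = -15.424
x₄ = -15.424 − 0.1·(-385.024) = 23.0784
E(23.0784) = 7298.21750528

7298.21750528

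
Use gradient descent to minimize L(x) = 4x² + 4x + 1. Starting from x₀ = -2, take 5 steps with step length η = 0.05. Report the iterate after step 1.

L′(x) = 8x + 4
Step 1: L′(-2) = -12; x₁ = -2 − 0.05·(-12) = -1.4

-1.4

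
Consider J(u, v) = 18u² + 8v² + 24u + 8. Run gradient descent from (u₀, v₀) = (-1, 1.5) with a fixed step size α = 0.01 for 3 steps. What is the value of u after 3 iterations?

∇J = (36u + 24, 16v)
Step 1: at (-1, 1.5), ∇J = (-12, 24) → (-1, 1.5) − 0.01·(-12, 24) = (-0.88, 1.26)
Step 2: at (-0.88, 1.26), ∇J = (-7.68, 20.16) → (-0.88, 1.26) − 0.01·(-7.68, 20.16) = (-0.8032, 1.0584)
Step 3: at (-0.8032, 1.0584), ∇J = (-4.9152, 16.9344) → (-0.8032, 1.0584) − 0.01·(-4.9152, 16.9344) = (-0.754048, 0.889056)
u = -0.754048

-0.754048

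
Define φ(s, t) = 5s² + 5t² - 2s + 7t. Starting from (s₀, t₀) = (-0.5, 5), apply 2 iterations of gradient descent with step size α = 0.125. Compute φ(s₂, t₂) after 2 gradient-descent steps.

∇φ = (10s - 2, 10t + 7)
(s₁, t₁) = (-0.5, 5) − 0.125·(-7, 57) = (0.375, -2.125)
(s₂, t₂) = (0.375, -2.125) − 0.125·(1.75, -14.25) = (0.15625, -0.34375)
φ(0.15625, -0.34375) = -2.005859375

-2.005859375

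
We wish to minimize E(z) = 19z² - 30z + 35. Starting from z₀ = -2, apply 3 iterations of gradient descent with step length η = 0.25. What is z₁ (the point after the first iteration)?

24.5

E′(z) = 38z - 30
z₁ = -2 − 0.25·(-106) = 24.5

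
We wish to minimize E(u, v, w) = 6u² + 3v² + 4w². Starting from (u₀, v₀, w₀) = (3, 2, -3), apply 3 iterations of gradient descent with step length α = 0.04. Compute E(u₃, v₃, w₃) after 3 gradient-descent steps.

∇E = (12u, 6v, 8w)
Step 1: at (3, 2, -3), ∇E = (36, 12, -24) → (3, 2, -3) − 0.04·(36, 12, -24) = (1.56, 1.52, -2.04)
Step 2: at (1.56, 1.52, -2.04), ∇E = (18.72, 9.12, -16.32) → (1.56, 1.52, -2.04) − 0.04·(18.72, 9.12, -16.32) = (0.8112, 1.1552, -1.3872)
Step 3: at (0.8112, 1.1552, -1.3872), ∇E = (9.7344, 6.9312, -11.0976) → (0.8112, 1.1552, -1.3872) − 0.04·(9.7344, 6.9312, -11.0976) = (0.421824, 0.877952, -0.943296)
E(0.421824, 0.877952, -0.943296) = 6.939241439232

6.939241439232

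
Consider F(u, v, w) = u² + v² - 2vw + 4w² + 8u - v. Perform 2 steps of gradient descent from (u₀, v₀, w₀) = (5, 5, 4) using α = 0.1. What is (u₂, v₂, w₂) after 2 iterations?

(1.76, 4.38, 1.34)

∇F = (2u + 8, 2v - 2w - 1, -2v + 8w)
Step 1: at (5, 5, 4), ∇F = (18, 1, 22) → (5, 5, 4) − 0.1·(18, 1, 22) = (3.2, 4.9, 1.8)
Step 2: at (3.2, 4.9, 1.8), ∇F = (14.4, 5.2, 4.6) → (3.2, 4.9, 1.8) − 0.1·(14.4, 5.2, 4.6) = (1.76, 4.38, 1.34)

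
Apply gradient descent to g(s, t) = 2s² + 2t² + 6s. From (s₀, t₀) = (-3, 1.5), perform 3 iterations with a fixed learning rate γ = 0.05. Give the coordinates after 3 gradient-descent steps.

(-2.268, 0.768)

∇g = (4s + 6, 4t)
(s₁, t₁) = (-3, 1.5) − 0.05·(-6, 6) = (-2.7, 1.2)
(s₂, t₂) = (-2.7, 1.2) − 0.05·(-4.8, 4.8) = (-2.46, 0.96)
(s₃, t₃) = (-2.46, 0.96) − 0.05·(-3.84, 3.84) = (-2.268, 0.768)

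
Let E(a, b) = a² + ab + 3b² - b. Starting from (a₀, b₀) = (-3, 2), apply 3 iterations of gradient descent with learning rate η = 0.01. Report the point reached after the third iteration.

∇E = (2a + b, a + 6b - 1)
(a₁, b₁) = (-3, 2) − 0.01·(-4, 8) = (-2.96, 1.92)
(a₂, b₂) = (-2.96, 1.92) − 0.01·(-4, 7.56) = (-2.92, 1.8444)
(a₃, b₃) = (-2.92, 1.8444) − 0.01·(-3.9956, 7.1464) = (-2.880044, 1.772936)

(-2.880044, 1.772936)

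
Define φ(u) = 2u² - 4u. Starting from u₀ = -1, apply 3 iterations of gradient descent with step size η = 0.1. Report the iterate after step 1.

φ′(u) = 4u - 4
Step 1: φ′(-1) = -8; u₁ = -1 − 0.1·(-8) = -0.2

-0.2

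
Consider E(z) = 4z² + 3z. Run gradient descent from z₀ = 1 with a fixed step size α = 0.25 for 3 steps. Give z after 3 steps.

E′(z) = 8z + 3
z₁ = 1 − 0.25·11 = -1.75
z₂ = -1.75 − 0.25·(-11) = 1
z₃ = 1 − 0.25·11 = -1.75

-1.75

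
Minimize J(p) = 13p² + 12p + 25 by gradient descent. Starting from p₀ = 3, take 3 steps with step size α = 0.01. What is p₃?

J′(p) = 26p + 12
p₁ = 3 − 0.01·90 = 2.1
p₂ = 2.1 − 0.01·66.6 = 1.434
p₃ = 1.434 − 0.01·49.284 = 0.94116

0.94116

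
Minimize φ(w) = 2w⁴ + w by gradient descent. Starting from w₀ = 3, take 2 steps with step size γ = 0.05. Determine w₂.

φ′(w) = 8w³ + 1
w₁ = 3 − 0.05·217 = -7.85
w₂ = -7.85 − 0.05·(-3868.893) = 185.59465

185.59465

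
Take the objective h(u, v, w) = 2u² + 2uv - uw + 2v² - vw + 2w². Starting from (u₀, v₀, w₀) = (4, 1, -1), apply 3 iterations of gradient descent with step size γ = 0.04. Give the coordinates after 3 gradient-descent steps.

(2.20736, -0.128704, -0.215552)

∇h = (4u + 2v - w, 2u + 4v - w, -u - v + 4w)
(u₁, v₁, w₁) = (4, 1, -1) − 0.04·(19, 13, -9) = (3.24, 0.48, -0.64)
(u₂, v₂, w₂) = (3.24, 0.48, -0.64) − 0.04·(14.56, 9.04, -6.28) = (2.6576, 0.1184, -0.3888)
(u₃, v₃, w₃) = (2.6576, 0.1184, -0.3888) − 0.04·(11.256, 6.1776, -4.3312) = (2.20736, -0.128704, -0.215552)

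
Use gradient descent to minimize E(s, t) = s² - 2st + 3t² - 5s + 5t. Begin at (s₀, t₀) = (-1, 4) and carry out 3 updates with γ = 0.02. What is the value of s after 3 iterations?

-0.205472

∇E = (2s - 2t - 5, -2s + 6t + 5)
(s₁, t₁) = (-1, 4) − 0.02·(-15, 31) = (-0.7, 3.38)
(s₂, t₂) = (-0.7, 3.38) − 0.02·(-13.16, 26.68) = (-0.4368, 2.8464)
(s₃, t₃) = (-0.4368, 2.8464) − 0.02·(-11.5664, 22.952) = (-0.205472, 2.38736)
s = -0.205472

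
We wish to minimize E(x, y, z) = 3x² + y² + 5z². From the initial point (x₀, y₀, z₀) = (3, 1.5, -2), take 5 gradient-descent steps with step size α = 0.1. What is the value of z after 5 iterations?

∇E = (6x, 2y, 10z)
(x₁, y₁, z₁) = (3, 1.5, -2) − 0.1·(18, 3, -20) = (1.2, 1.2, 0)
(x₂, y₂, z₂) = (1.2, 1.2, 0) − 0.1·(7.2, 2.4, 0) = (0.48, 0.96, 0)
(x₃, y₃, z₃) = (0.48, 0.96, 0) − 0.1·(2.88, 1.92, 0) = (0.192, 0.768, 0)
(x₄, y₄, z₄) = (0.192, 0.768, 0) − 0.1·(1.152, 1.536, 0) = (0.0768, 0.6144, 0)
(x₅, y₅, z₅) = (0.0768, 0.6144, 0) − 0.1·(0.4608, 1.2288, 0) = (0.03072, 0.49152, 0)
z = 0

0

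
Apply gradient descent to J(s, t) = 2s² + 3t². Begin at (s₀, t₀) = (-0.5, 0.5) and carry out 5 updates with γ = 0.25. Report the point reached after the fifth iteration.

∇J = (4s, 6t)
Step 1: at (-0.5, 0.5), ∇J = (-2, 3) → (-0.5, 0.5) − 0.25·(-2, 3) = (0, -0.25)
Step 2: at (0, -0.25), ∇J = (0, -1.5) → (0, -0.25) − 0.25·(0, -1.5) = (0, 0.125)
Step 3: at (0, 0.125), ∇J = (0, 0.75) → (0, 0.125) − 0.25·(0, 0.75) = (0, -0.0625)
Step 4: at (0, -0.0625), ∇J = (0, -0.375) → (0, -0.0625) − 0.25·(0, -0.375) = (0, 0.03125)
Step 5: at (0, 0.03125), ∇J = (0, 0.1875) → (0, 0.03125) − 0.25·(0, 0.1875) = (0, -0.015625)

(0, -0.015625)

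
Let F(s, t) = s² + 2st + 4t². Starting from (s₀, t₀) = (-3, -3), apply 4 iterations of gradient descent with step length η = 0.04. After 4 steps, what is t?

-0.20097792

∇F = (2s + 2t, 2s + 8t)
(s₁, t₁) = (-3, -3) − 0.04·(-12, -30) = (-2.52, -1.8)
(s₂, t₂) = (-2.52, -1.8) − 0.04·(-8.64, -19.44) = (-2.1744, -1.0224)
(s₃, t₃) = (-2.1744, -1.0224) − 0.04·(-6.3936, -12.528) = (-1.918656, -0.52128)
(s₄, t₄) = (-1.918656, -0.52128) − 0.04·(-4.879872, -8.007552) = (-1.72346112, -0.20097792)
t = -0.20097792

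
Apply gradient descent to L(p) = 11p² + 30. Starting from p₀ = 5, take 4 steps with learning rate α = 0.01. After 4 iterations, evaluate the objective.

L′(p) = 22p
p₁ = 5 − 0.01·110 = 3.9
p₂ = 3.9 − 0.01·85.8 = 3.042
p₃ = 3.042 − 0.01·66.924 = 2.37276
p₄ = 2.37276 − 0.01·52.20072 = 1.8507528
L(1.8507528) = 67.67814519378624

67.67814519378624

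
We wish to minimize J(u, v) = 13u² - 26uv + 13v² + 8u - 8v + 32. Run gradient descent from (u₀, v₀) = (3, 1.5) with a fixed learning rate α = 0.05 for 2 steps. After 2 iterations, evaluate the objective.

∇J = (26u - 26v + 8, -26u + 26v - 8)
Step 1: at (3, 1.5), ∇J = (47, -47) → (3, 1.5) − 0.05·(47, -47) = (0.65, 3.85)
Step 2: at (0.65, 3.85), ∇J = (-75.2, 75.2) → (0.65, 3.85) − 0.05·(-75.2, 75.2) = (4.41, 0.09)
J(4.41, 0.09) = 309.1712

309.1712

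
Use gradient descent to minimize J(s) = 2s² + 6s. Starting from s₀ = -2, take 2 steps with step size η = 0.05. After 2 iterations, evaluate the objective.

J′(s) = 4s + 6
s₁ = -2 − 0.05·(-2) = -1.9
s₂ = -1.9 − 0.05·(-1.6) = -1.82
J(-1.82) = -4.2952

-4.2952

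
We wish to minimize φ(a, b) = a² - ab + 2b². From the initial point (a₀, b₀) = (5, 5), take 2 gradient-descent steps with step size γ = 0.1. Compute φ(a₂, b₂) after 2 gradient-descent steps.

18.535

∇φ = (2a - b, -a + 4b)
Step 1: at (5, 5), ∇φ = (5, 15) → (5, 5) − 0.1·(5, 15) = (4.5, 3.5)
Step 2: at (4.5, 3.5), ∇φ = (5.5, 9.5) → (4.5, 3.5) − 0.1·(5.5, 9.5) = (3.95, 2.55)
φ(3.95, 2.55) = 18.535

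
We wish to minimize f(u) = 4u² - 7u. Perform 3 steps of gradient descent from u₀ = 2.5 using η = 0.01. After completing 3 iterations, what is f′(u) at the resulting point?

10.122944

f′(u) = 8u - 7
Step 1: f′(2.5) = 13; u₁ = 2.5 − 0.01·13 = 2.37
Step 2: f′(2.37) = 11.96; u₂ = 2.37 − 0.01·11.96 = 2.2504
Step 3: f′(2.2504) = 11.0032; u₃ = 2.2504 − 0.01·11.0032 = 2.140368
f′(u) at (2.140368) = 10.122944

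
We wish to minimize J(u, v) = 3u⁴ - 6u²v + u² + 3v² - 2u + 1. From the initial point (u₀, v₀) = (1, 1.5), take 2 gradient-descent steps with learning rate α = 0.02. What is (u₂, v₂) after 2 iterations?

∇J = (12u³ - 12uv + 2u - 2, -6u² + 6v)
Step 1: at (1, 1.5), ∇J = (-6, 3) → (1, 1.5) − 0.02·(-6, 3) = (1.12, 1.44)
Step 2: at (1.12, 1.44), ∇J = (-2.254464, 1.1136) → (1.12, 1.44) − 0.02·(-2.254464, 1.1136) = (1.16508928, 1.417728)

(1.16508928, 1.417728)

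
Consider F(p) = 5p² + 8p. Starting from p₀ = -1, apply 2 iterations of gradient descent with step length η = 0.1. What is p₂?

-0.8

F′(p) = 10p + 8
Step 1: F′(-1) = -2; p₁ = -1 − 0.1·(-2) = -0.8
Step 2: F′(-0.8) = 0; p₂ = -0.8 − 0.1·0 = -0.8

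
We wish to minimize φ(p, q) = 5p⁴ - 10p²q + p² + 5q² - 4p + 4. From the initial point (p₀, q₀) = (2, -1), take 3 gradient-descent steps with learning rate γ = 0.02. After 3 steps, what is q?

∇φ = (20p³ - 20pq + 2p - 4, -10p² + 10q)
(p₁, q₁) = (2, -1) − 0.02·(200, -50) = (-2, 0)
(p₂, q₂) = (-2, 0) − 0.02·(-168, -40) = (1.36, 0.8)
(p₃, q₃) = (1.36, 0.8) − 0.02·(27.26912, -10.496) = (0.8146176, 1.00992)
q = 1.00992

1.00992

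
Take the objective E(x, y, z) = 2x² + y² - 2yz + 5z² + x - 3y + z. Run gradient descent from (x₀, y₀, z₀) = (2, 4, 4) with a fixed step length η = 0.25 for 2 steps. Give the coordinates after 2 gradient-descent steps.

(-0.25, 1, 8.5)

∇E = (4x + 1, 2y - 2z - 3, -2y + 10z + 1)
(x₁, y₁, z₁) = (2, 4, 4) − 0.25·(9, -3, 33) = (-0.25, 4.75, -4.25)
(x₂, y₂, z₂) = (-0.25, 4.75, -4.25) − 0.25·(0, 15, -51) = (-0.25, 1, 8.5)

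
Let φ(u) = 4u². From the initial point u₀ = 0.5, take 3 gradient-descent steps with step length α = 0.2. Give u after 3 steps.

φ′(u) = 8u
u₁ = 0.5 − 0.2·4 = -0.3
u₂ = -0.3 − 0.2·(-2.4) = 0.18
u₃ = 0.18 − 0.2·1.44 = -0.108

-0.108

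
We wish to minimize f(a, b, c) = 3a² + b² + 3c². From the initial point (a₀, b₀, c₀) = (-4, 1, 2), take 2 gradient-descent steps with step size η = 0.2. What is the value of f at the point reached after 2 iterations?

∇f = (6a, 2b, 6c)
Step 1: at (-4, 1, 2), ∇f = (-24, 2, 12) → (-4, 1, 2) − 0.2·(-24, 2, 12) = (0.8, 0.6, -0.4)
Step 2: at (0.8, 0.6, -0.4), ∇f = (4.8, 1.2, -2.4) → (0.8, 0.6, -0.4) − 0.2·(4.8, 1.2, -2.4) = (-0.16, 0.36, 0.08)
f(-0.16, 0.36, 0.08) = 0.2256

0.2256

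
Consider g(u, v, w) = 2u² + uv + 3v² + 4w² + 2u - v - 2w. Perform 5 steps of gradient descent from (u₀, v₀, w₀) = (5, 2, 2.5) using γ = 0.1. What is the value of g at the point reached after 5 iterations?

∇g = (4u + v + 2, u + 6v - 1, 8w - 2)
Step 1: at (5, 2, 2.5), ∇g = (24, 16, 18) → (5, 2, 2.5) − 0.1·(24, 16, 18) = (2.6, 0.4, 0.7)
Step 2: at (2.6, 0.4, 0.7), ∇g = (12.8, 4, 3.6) → (2.6, 0.4, 0.7) − 0.1·(12.8, 4, 3.6) = (1.32, 0, 0.34)
Step 3: at (1.32, 0, 0.34), ∇g = (7.28, 0.32, 0.72) → (1.32, 0, 0.34) − 0.1·(7.28, 0.32, 0.72) = (0.592, -0.032, 0.268)
Step 4: at (0.592, -0.032, 0.268), ∇g = (4.336, -0.6, 0.144) → (0.592, -0.032, 0.268) − 0.1·(4.336, -0.6, 0.144) = (0.1584, 0.028, 0.2536)
Step 5: at (0.1584, 0.028, 0.2536), ∇g = (2.6616, -0.6736, 0.0288) → (0.1584, 0.028, 0.2536) − 0.1·(2.6616, -0.6736, 0.0288) = (-0.10776, 0.09536, 0.25072)
g(-0.10776, 0.09536, 0.25072) = -0.520648896

-0.520648896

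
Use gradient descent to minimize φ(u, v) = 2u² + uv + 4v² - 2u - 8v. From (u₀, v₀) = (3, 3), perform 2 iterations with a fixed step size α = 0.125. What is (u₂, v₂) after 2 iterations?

(0.859375, 0.828125)

∇φ = (4u + v - 2, u + 8v - 8)
Step 1: at (3, 3), ∇φ = (13, 19) → (3, 3) − 0.125·(13, 19) = (1.375, 0.625)
Step 2: at (1.375, 0.625), ∇φ = (4.125, -1.625) → (1.375, 0.625) − 0.125·(4.125, -1.625) = (0.859375, 0.828125)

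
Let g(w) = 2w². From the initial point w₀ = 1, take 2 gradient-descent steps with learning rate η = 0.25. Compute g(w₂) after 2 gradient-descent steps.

g′(w) = 4w
Step 1: g′(1) = 4; w₁ = 1 − 0.25·4 = 0
Step 2: g′(0) = 0; w₂ = 0 − 0.25·0 = 0
g(0) = 0

0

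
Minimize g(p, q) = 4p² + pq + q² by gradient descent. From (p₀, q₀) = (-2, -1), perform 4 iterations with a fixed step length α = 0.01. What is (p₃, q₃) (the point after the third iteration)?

(-1.530855, -0.88731)

∇g = (8p + q, p + 2q)
Step 1: at (-2, -1), ∇g = (-17, -4) → (-2, -1) − 0.01·(-17, -4) = (-1.83, -0.96)
Step 2: at (-1.83, -0.96), ∇g = (-15.6, -3.75) → (-1.83, -0.96) − 0.01·(-15.6, -3.75) = (-1.674, -0.9225)
Step 3: at (-1.674, -0.9225), ∇g = (-14.3145, -3.519) → (-1.674, -0.9225) − 0.01·(-14.3145, -3.519) = (-1.530855, -0.88731)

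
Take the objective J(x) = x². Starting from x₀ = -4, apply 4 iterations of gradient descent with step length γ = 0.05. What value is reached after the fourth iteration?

-2.6244

J′(x) = 2x
Step 1: J′(-4) = -8; x₁ = -4 − 0.05·(-8) = -3.6
Step 2: J′(-3.6) = -7.2; x₂ = -3.6 − 0.05·(-7.2) = -3.24
Step 3: J′(-3.24) = -6.48; x₃ = -3.24 − 0.05·(-6.48) = -2.916
Step 4: J′(-2.916) = -5.832; x₄ = -2.916 − 0.05·(-5.832) = -2.6244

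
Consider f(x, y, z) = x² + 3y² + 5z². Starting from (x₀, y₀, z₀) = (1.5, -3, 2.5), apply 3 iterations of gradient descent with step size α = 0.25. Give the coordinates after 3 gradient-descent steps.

∇f = (2x, 6y, 10z)
(x₁, y₁, z₁) = (1.5, -3, 2.5) − 0.25·(3, -18, 25) = (0.75, 1.5, -3.75)
(x₂, y₂, z₂) = (0.75, 1.5, -3.75) − 0.25·(1.5, 9, -37.5) = (0.375, -0.75, 5.625)
(x₃, y₃, z₃) = (0.375, -0.75, 5.625) − 0.25·(0.75, -4.5, 56.25) = (0.1875, 0.375, -8.4375)

(0.1875, 0.375, -8.4375)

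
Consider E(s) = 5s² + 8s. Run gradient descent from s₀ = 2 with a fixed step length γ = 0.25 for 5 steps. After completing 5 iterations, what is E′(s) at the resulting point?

E′(s) = 10s + 8
s₁ = 2 − 0.25·28 = -5
s₂ = -5 − 0.25·(-42) = 5.5
s₃ = 5.5 − 0.25·63 = -10.25
s₄ = -10.25 − 0.25·(-94.5) = 13.375
s₅ = 13.375 − 0.25·141.75 = -22.0625
E′(s) at (-22.0625) = -212.625

-212.625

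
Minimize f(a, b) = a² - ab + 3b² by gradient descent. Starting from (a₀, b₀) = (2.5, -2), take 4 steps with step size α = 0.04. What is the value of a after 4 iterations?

∇f = (2a - b, -a + 6b)
(a₁, b₁) = (2.5, -2) − 0.04·(7, -14.5) = (2.22, -1.42)
(a₂, b₂) = (2.22, -1.42) − 0.04·(5.86, -10.74) = (1.9856, -0.9904)
(a₃, b₃) = (1.9856, -0.9904) − 0.04·(4.9616, -7.928) = (1.787136, -0.67328)
(a₄, b₄) = (1.787136, -0.67328) − 0.04·(4.247552, -5.826816) = (1.61723392, -0.44020736)
a = 1.61723392

1.61723392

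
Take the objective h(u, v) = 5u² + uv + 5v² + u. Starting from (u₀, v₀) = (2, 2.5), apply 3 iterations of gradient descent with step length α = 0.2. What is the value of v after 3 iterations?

∇h = (10u + v + 1, u + 10v)
(u₁, v₁) = (2, 2.5) − 0.2·(23.5, 27) = (-2.7, -2.9)
(u₂, v₂) = (-2.7, -2.9) − 0.2·(-28.9, -31.7) = (3.08, 3.44)
(u₃, v₃) = (3.08, 3.44) − 0.2·(35.24, 37.48) = (-3.968, -4.056)
v = -4.056

-4.056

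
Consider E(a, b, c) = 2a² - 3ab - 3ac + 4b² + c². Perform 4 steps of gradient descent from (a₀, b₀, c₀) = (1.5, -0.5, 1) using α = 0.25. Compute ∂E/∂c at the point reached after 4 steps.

-10.38671875

∇E = (4a - 3b - 3c, -3a + 8b, -3a + 2c)
Step 1: at (1.5, -0.5, 1), ∇E = (4.5, -8.5, -2.5) → (1.5, -0.5, 1) − 0.25·(4.5, -8.5, -2.5) = (0.375, 1.625, 1.625)
Step 2: at (0.375, 1.625, 1.625), ∇E = (-8.25, 11.875, 2.125) → (0.375, 1.625, 1.625) − 0.25·(-8.25, 11.875, 2.125) = (2.4375, -1.34375, 1.09375)
Step 3: at (2.4375, -1.34375, 1.09375), ∇E = (10.5, -18.0625, -5.125) → (2.4375, -1.34375, 1.09375) − 0.25·(10.5, -18.0625, -5.125) = (-0.1875, 3.171875, 2.375)
Step 4: at (-0.1875, 3.171875, 2.375), ∇E = (-17.390625, 25.9375, 5.3125) → (-0.1875, 3.171875, 2.375) − 0.25·(-17.390625, 25.9375, 5.3125) = (4.16015625, -3.3125, 1.046875)
∂E/∂c at (4.16015625, -3.3125, 1.046875) = -10.38671875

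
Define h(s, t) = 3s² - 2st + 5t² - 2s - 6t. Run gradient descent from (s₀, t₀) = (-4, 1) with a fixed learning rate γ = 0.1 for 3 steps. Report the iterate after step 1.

∇h = (6s - 2t - 2, -2s + 10t - 6)
Step 1: at (-4, 1), ∇h = (-28, 12) → (-4, 1) − 0.1·(-28, 12) = (-1.2, -0.2)

(-1.2, -0.2)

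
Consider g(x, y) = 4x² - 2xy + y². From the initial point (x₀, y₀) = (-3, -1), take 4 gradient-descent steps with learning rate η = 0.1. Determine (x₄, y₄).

(-0.2912, -0.9584)

∇g = (8x - 2y, -2x + 2y)
Step 1: at (-3, -1), ∇g = (-22, 4) → (-3, -1) − 0.1·(-22, 4) = (-0.8, -1.4)
Step 2: at (-0.8, -1.4), ∇g = (-3.6, -1.2) → (-0.8, -1.4) − 0.1·(-3.6, -1.2) = (-0.44, -1.28)
Step 3: at (-0.44, -1.28), ∇g = (-0.96, -1.68) → (-0.44, -1.28) − 0.1·(-0.96, -1.68) = (-0.344, -1.112)
Step 4: at (-0.344, -1.112), ∇g = (-0.528, -1.536) → (-0.344, -1.112) − 0.1·(-0.528, -1.536) = (-0.2912, -0.9584)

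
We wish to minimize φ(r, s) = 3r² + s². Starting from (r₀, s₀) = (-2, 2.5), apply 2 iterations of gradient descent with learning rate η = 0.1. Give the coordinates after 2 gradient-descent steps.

(-0.32, 1.6)

∇φ = (6r, 2s)
Step 1: at (-2, 2.5), ∇φ = (-12, 5) → (-2, 2.5) − 0.1·(-12, 5) = (-0.8, 2)
Step 2: at (-0.8, 2), ∇φ = (-4.8, 4) → (-0.8, 2) − 0.1·(-4.8, 4) = (-0.32, 1.6)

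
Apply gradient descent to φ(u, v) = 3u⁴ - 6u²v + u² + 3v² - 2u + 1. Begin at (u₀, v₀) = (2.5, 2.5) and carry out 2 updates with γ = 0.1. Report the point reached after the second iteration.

(830.83615, 51.0415)

∇φ = (12u³ - 12uv + 2u - 2, -6u² + 6v)
Step 1: at (2.5, 2.5), ∇φ = (115.5, -22.5) → (2.5, 2.5) − 0.1·(115.5, -22.5) = (-9.05, 4.75)
Step 2: at (-9.05, 4.75), ∇φ = (-8398.8615, -462.915) → (-9.05, 4.75) − 0.1·(-8398.8615, -462.915) = (830.83615, 51.0415)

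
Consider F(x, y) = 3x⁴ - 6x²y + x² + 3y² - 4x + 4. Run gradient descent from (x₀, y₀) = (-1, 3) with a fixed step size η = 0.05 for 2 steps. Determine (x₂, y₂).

(-0.1306, 2.763)

∇F = (12x³ - 12xy + 2x - 4, -6x² + 6y)
Step 1: at (-1, 3), ∇F = (18, 12) → (-1, 3) − 0.05·(18, 12) = (-1.9, 2.4)
Step 2: at (-1.9, 2.4), ∇F = (-35.388, -7.26) → (-1.9, 2.4) − 0.05·(-35.388, -7.26) = (-0.1306, 2.763)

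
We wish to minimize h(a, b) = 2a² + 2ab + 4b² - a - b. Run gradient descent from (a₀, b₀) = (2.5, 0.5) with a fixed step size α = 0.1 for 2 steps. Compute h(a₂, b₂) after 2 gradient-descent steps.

∇h = (4a + 2b - 1, 2a + 8b - 1)
Step 1: at (2.5, 0.5), ∇h = (10, 8) → (2.5, 0.5) − 0.1·(10, 8) = (1.5, -0.3)
Step 2: at (1.5, -0.3), ∇h = (4.4, -0.4) → (1.5, -0.3) − 0.1·(4.4, -0.4) = (1.06, -0.26)
h(1.06, -0.26) = 1.1664

1.1664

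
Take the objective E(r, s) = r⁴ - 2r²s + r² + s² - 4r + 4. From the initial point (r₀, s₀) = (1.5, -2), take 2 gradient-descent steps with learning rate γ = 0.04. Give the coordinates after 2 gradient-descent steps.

∇E = (4r³ - 4rs + 2r - 4, -2r² + 2s)
Step 1: at (1.5, -2), ∇E = (24.5, -8.5) → (1.5, -2) − 0.04·(24.5, -8.5) = (0.52, -1.66)
Step 2: at (0.52, -1.66), ∇E = (1.055232, -3.8608) → (0.52, -1.66) − 0.04·(1.055232, -3.8608) = (0.47779072, -1.505568)

(0.47779072, -1.505568)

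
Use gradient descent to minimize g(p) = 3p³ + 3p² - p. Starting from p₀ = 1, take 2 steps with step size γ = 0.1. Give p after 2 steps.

-0.204

g′(p) = 9p² + 6p - 1
Step 1: g′(1) = 14; p₁ = 1 − 0.1·14 = -0.4
Step 2: g′(-0.4) = -1.96; p₂ = -0.4 − 0.1·(-1.96) = -0.204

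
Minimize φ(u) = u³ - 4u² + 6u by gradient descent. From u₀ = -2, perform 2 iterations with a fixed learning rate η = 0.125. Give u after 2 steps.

-27.8984375

φ′(u) = 3u² - 8u + 6
u₁ = -2 − 0.125·34 = -6.25
u₂ = -6.25 − 0.125·173.1875 = -27.8984375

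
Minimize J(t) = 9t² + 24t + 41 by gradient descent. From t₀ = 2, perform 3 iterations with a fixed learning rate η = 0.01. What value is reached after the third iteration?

0.50456

J′(t) = 18t + 24
Step 1: J′(2) = 60; t₁ = 2 − 0.01·60 = 1.4
Step 2: J′(1.4) = 49.2; t₂ = 1.4 − 0.01·49.2 = 0.908
Step 3: J′(0.908) = 40.344; t₃ = 0.908 − 0.01·40.344 = 0.50456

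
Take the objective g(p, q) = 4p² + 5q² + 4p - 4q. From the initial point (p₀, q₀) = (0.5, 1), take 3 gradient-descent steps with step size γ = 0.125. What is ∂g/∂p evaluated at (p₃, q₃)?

0

∇g = (8p + 4, 10q - 4)
Step 1: at (0.5, 1), ∇g = (8, 6) → (0.5, 1) − 0.125·(8, 6) = (-0.5, 0.25)
Step 2: at (-0.5, 0.25), ∇g = (0, -1.5) → (-0.5, 0.25) − 0.125·(0, -1.5) = (-0.5, 0.4375)
Step 3: at (-0.5, 0.4375), ∇g = (0, 0.375) → (-0.5, 0.4375) − 0.125·(0, 0.375) = (-0.5, 0.390625)
∂g/∂p at (-0.5, 0.390625) = 0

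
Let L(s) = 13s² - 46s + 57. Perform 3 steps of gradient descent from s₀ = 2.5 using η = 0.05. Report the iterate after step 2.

L′(s) = 26s - 46
Step 1: L′(2.5) = 19; s₁ = 2.5 − 0.05·19 = 1.55
Step 2: L′(1.55) = -5.7; s₂ = 1.55 − 0.05·(-5.7) = 1.835

1.835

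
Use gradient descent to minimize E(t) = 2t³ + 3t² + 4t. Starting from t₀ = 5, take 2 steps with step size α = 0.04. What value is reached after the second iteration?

E′(t) = 6t² + 6t + 4
Step 1: E′(5) = 184; t₁ = 5 − 0.04·184 = -2.36
Step 2: E′(-2.36) = 23.2576; t₂ = -2.36 − 0.04·23.2576 = -3.290304

-3.290304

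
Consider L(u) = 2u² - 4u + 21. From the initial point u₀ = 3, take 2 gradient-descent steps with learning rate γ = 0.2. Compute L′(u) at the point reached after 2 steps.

L′(u) = 4u - 4
u₁ = 3 − 0.2·8 = 1.4
u₂ = 1.4 − 0.2·1.6 = 1.08
L′(u) at (1.08) = 0.32

0.32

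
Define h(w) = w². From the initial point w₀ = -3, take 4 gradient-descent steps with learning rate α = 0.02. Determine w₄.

-2.54803968

h′(w) = 2w
Step 1: h′(-3) = -6; w₁ = -3 − 0.02·(-6) = -2.88
Step 2: h′(-2.88) = -5.76; w₂ = -2.88 − 0.02·(-5.76) = -2.7648
Step 3: h′(-2.7648) = -5.5296; w₃ = -2.7648 − 0.02·(-5.5296) = -2.654208
Step 4: h′(-2.654208) = -5.308416; w₄ = -2.654208 − 0.02·(-5.308416) = -2.54803968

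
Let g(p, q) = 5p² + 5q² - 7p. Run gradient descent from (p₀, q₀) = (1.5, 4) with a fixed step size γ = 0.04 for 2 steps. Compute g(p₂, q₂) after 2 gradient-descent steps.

8.33272

∇g = (10p - 7, 10q)
Step 1: at (1.5, 4), ∇g = (8, 40) → (1.5, 4) − 0.04·(8, 40) = (1.18, 2.4)
Step 2: at (1.18, 2.4), ∇g = (4.8, 24) → (1.18, 2.4) − 0.04·(4.8, 24) = (0.988, 1.44)
g(0.988, 1.44) = 8.33272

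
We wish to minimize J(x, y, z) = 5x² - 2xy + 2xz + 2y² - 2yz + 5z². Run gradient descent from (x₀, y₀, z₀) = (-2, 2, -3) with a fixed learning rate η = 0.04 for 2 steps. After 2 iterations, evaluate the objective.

6.6590336

∇J = (10x - 2y + 2z, -2x + 4y - 2z, 2x - 2y + 10z)
(x₁, y₁, z₁) = (-2, 2, -3) − 0.04·(-30, 18, -38) = (-0.8, 1.28, -1.48)
(x₂, y₂, z₂) = (-0.8, 1.28, -1.48) − 0.04·(-13.52, 9.68, -18.96) = (-0.2592, 0.8928, -0.7216)
J(-0.2592, 0.8928, -0.7216) = 6.6590336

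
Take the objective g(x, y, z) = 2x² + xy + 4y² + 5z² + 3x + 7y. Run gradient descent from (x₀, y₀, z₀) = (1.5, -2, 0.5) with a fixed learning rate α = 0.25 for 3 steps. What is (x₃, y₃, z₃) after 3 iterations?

(-0.359375, -0.0078125, -1.6875)

∇g = (4x + y + 3, x + 8y + 7, 10z)
(x₁, y₁, z₁) = (1.5, -2, 0.5) − 0.25·(7, -7.5, 5) = (-0.25, -0.125, -0.75)
(x₂, y₂, z₂) = (-0.25, -0.125, -0.75) − 0.25·(1.875, 5.75, -7.5) = (-0.71875, -1.5625, 1.125)
(x₃, y₃, z₃) = (-0.71875, -1.5625, 1.125) − 0.25·(-1.4375, -6.21875, 11.25) = (-0.359375, -0.0078125, -1.6875)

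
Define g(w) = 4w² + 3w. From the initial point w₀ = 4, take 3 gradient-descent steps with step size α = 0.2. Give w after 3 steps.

g′(w) = 8w + 3
Step 1: g′(4) = 35; w₁ = 4 − 0.2·35 = -3
Step 2: g′(-3) = -21; w₂ = -3 − 0.2·(-21) = 1.2
Step 3: g′(1.2) = 12.6; w₃ = 1.2 − 0.2·12.6 = -1.32

-1.32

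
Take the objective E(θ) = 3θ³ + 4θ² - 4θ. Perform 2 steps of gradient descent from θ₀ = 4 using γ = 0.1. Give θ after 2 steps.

-159.056

E′(θ) = 9θ² + 8θ - 4
Step 1: E′(4) = 172; θ₁ = 4 − 0.1·172 = -13.2
Step 2: E′(-13.2) = 1458.56; θ₂ = -13.2 − 0.1·1458.56 = -159.056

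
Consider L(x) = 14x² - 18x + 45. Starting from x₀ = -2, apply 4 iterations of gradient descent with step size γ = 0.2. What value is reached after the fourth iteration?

-1182.6848

L′(x) = 28x - 18
x₁ = -2 − 0.2·(-74) = 12.8
x₂ = 12.8 − 0.2·340.4 = -55.28
x₃ = -55.28 − 0.2·(-1565.84) = 257.888
x₄ = 257.888 − 0.2·7202.864 = -1182.6848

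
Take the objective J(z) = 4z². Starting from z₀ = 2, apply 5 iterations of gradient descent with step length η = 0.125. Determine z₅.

J′(z) = 8z
z₁ = 2 − 0.125·16 = 0
z₂ = 0 − 0.125·0 = 0
z₃ = 0 − 0.125·0 = 0
z₄ = 0 − 0.125·0 = 0
z₅ = 0 − 0.125·0 = 0

0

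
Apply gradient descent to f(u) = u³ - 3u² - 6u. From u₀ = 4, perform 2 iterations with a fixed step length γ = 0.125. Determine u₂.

f′(u) = 3u² - 6u - 6
Step 1: f′(4) = 18; u₁ = 4 − 0.125·18 = 1.75
Step 2: f′(1.75) = -7.3125; u₂ = 1.75 − 0.125·(-7.3125) = 2.6640625

2.6640625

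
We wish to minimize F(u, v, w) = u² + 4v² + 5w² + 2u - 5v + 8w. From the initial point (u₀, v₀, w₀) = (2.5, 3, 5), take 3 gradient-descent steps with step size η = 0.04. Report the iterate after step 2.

∇F = (2u + 2, 8v - 5, 10w + 8)
Step 1: at (2.5, 3, 5), ∇F = (7, 19, 58) → (2.5, 3, 5) − 0.04·(7, 19, 58) = (2.22, 2.24, 2.68)
Step 2: at (2.22, 2.24, 2.68), ∇F = (6.44, 12.92, 34.8) → (2.22, 2.24, 2.68) − 0.04·(6.44, 12.92, 34.8) = (1.9624, 1.7232, 1.288)

(1.9624, 1.7232, 1.288)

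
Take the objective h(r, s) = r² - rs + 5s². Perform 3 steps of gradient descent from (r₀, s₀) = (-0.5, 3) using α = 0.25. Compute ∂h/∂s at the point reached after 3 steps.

∇h = (2r - s, -r + 10s)
Step 1: at (-0.5, 3), ∇h = (-4, 30.5) → (-0.5, 3) − 0.25·(-4, 30.5) = (0.5, -4.625)
Step 2: at (0.5, -4.625), ∇h = (5.625, -46.75) → (0.5, -4.625) − 0.25·(5.625, -46.75) = (-0.90625, 7.0625)
Step 3: at (-0.90625, 7.0625), ∇h = (-8.875, 71.53125) → (-0.90625, 7.0625) − 0.25·(-8.875, 71.53125) = (1.3125, -10.8203125)
∂h/∂s at (1.3125, -10.8203125) = -109.515625

-109.515625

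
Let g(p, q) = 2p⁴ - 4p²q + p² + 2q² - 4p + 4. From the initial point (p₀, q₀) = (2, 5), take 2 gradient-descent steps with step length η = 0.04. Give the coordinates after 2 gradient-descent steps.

∇g = (8p³ - 8pq + 2p - 4, -4p² + 4q)
(p₁, q₁) = (2, 5) − 0.04·(-16, 4) = (2.64, 4.84)
(p₂, q₂) = (2.64, 4.84) − 0.04·(46.257152, -8.5184) = (0.78971392, 5.180736)

(0.78971392, 5.180736)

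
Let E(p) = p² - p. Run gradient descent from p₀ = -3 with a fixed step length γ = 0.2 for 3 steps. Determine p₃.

-0.256

E′(p) = 2p - 1
Step 1: E′(-3) = -7; p₁ = -3 − 0.2·(-7) = -1.6
Step 2: E′(-1.6) = -4.2; p₂ = -1.6 − 0.2·(-4.2) = -0.76
Step 3: E′(-0.76) = -2.52; p₃ = -0.76 − 0.2·(-2.52) = -0.256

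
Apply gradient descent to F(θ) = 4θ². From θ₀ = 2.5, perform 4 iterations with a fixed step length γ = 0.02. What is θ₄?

1.2446784

F′(θ) = 8θ
θ₁ = 2.5 − 0.02·20 = 2.1
θ₂ = 2.1 − 0.02·16.8 = 1.764
θ₃ = 1.764 − 0.02·14.112 = 1.48176
θ₄ = 1.48176 − 0.02·11.85408 = 1.2446784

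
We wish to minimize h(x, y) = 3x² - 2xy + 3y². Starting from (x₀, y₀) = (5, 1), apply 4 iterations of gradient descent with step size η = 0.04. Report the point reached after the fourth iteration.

∇h = (6x - 2y, -2x + 6y)
(x₁, y₁) = (5, 1) − 0.04·(28, -4) = (3.88, 1.16)
(x₂, y₂) = (3.88, 1.16) − 0.04·(20.96, -0.8) = (3.0416, 1.192)
(x₃, y₃) = (3.0416, 1.192) − 0.04·(15.8656, 1.0688) = (2.406976, 1.149248)
(x₄, y₄) = (2.406976, 1.149248) − 0.04·(12.14336, 2.081536) = (1.9212416, 1.06598656)

(1.9212416, 1.06598656)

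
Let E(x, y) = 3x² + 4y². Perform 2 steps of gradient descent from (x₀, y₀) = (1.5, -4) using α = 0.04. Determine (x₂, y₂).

(0.8664, -1.8496)

∇E = (6x, 8y)
Step 1: at (1.5, -4), ∇E = (9, -32) → (1.5, -4) − 0.04·(9, -32) = (1.14, -2.72)
Step 2: at (1.14, -2.72), ∇E = (6.84, -21.76) → (1.14, -2.72) − 0.04·(6.84, -21.76) = (0.8664, -1.8496)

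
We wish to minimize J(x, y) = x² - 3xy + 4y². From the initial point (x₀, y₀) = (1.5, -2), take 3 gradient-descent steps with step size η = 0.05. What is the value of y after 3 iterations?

∇J = (2x - 3y, -3x + 8y)
Step 1: at (1.5, -2), ∇J = (9, -20.5) → (1.5, -2) − 0.05·(9, -20.5) = (1.05, -0.975)
Step 2: at (1.05, -0.975), ∇J = (5.025, -10.95) → (1.05, -0.975) − 0.05·(5.025, -10.95) = (0.79875, -0.4275)
Step 3: at (0.79875, -0.4275), ∇J = (2.88, -5.81625) → (0.79875, -0.4275) − 0.05·(2.88, -5.81625) = (0.65475, -0.1366875)
y = -0.1366875

-0.1366875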